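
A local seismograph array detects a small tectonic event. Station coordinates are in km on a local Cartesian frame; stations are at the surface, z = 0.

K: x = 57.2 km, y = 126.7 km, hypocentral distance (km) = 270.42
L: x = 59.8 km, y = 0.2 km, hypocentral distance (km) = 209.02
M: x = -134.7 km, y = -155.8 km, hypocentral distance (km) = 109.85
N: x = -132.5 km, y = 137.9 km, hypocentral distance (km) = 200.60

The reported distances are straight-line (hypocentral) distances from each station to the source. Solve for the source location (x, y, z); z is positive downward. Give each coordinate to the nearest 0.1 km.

Each station gives a sphere (x−x_i)² + (y−y_i)² + z² = d_i² (stations at z=0).
Subtracting the K sphere from L and M: z² cancels, leaving linear equations in x and y:
5.2 x − 253.0 y = 13688.97
-383.8 x − 565.0 y = 84152.95
Solving: x ≈ -135.511, y ≈ -56.892 km (keep extra digits for the depth step; rounded: -135.5, -56.9).
Then from the K sphere: z² = 270.42² − (x − 57.2)² − (y − 126.7)² with x = -135.511, y = -56.892, so z ≈ 47.785 ≈ 47.8 km.

x ≈ -135.5 km, y ≈ -56.9 km, depth ≈ 47.8 km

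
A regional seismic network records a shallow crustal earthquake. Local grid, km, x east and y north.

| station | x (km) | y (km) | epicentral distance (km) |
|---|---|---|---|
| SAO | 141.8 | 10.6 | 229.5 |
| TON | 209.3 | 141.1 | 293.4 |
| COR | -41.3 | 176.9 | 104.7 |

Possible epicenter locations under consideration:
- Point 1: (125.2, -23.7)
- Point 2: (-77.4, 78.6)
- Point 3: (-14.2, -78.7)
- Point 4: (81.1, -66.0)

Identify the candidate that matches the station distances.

For each candidate, compare |candidate − station| to the reported distance:
Point 1: residuals SAO 191.4, TON 108.4, COR 156.0 → max 191.4 km
Point 2: residuals SAO 0.0, TON 0.0, COR 0.0 → max 0.0 km
Point 3: residuals SAO 49.7, TON 20.1, COR 152.3 → max 152.3 km
Point 4: residuals SAO 131.8, TON 49.8, COR 167.3 → max 167.3 km
Only Point 2 has all residuals ≈ 0.

Point 2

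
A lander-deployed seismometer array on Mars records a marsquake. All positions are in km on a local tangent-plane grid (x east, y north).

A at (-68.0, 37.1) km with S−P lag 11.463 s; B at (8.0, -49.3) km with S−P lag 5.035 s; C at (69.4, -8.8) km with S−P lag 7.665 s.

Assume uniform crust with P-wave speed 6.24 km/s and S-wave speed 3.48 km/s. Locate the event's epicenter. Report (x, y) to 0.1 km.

Distance from S−P lag: d = Δt · v_P v_S / (v_P − v_S) = Δt · (6.24·3.48)/(6.24−3.48) ≈ 7.8678·Δt.
So d_A = 90.19, d_B = 39.61, d_C = 60.31 km.
Circle about each station: (x + 68.0)² + (y − 37.1)² = 90.19²; (x − 8.0)² + (y + 49.3)² = 39.61²; (x − 69.4)² + (y + 8.8)² = 60.31².
Subtracting pairs of circle equations eliminates x²+y² and gives linear equations (the radical axes):
152.0 x − 172.8 y = 3059.36
274.8 x − 91.8 y = 3390.33
Solving the 2×2 system: x ≈ 9.1, y ≈ -9.7 km.

(9.1, -9.7)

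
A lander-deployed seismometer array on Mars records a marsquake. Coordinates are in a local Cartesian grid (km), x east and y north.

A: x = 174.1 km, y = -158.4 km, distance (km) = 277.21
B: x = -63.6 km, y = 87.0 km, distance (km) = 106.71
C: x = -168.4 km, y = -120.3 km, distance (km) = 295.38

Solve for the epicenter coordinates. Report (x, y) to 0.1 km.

Circle about each station: (x − 174.1)² + (y + 158.4)² = 277.21²; (x + 63.6)² + (y − 87.0)² = 106.71²; (x + 168.4)² + (y + 120.3)² = 295.38².
Subtracting pairs of circle equations eliminates x²+y² and gives linear equations (the radical axes):
-475.4 x + 490.8 y = 21670.95
-685.0 x + 76.2 y = -22974.68
Solving the 2×2 system: x ≈ 43.1, y ≈ 85.9 km.

x ≈ 43.1 km, y ≈ 85.9 km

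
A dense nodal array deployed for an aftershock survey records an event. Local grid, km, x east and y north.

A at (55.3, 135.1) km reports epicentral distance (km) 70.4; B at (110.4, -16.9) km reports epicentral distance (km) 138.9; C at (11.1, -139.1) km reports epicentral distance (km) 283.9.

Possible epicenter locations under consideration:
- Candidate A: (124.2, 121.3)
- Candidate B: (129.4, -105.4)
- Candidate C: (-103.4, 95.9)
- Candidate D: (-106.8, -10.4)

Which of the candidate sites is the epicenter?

For each candidate, compare |candidate − station| to the reported distance:
Candidate A: residuals A 0.1, B 0.0, C 0.0 → max 0.1 km
Candidate B: residuals A 181.3, B 48.4, C 160.9 → max 181.3 km
Candidate C: residuals A 93.1, B 102.8, C 22.5 → max 102.8 km
Candidate D: residuals A 147.4, B 78.4, C 109.4 → max 147.4 km
Only Candidate A has all residuals ≈ 0.

Candidate A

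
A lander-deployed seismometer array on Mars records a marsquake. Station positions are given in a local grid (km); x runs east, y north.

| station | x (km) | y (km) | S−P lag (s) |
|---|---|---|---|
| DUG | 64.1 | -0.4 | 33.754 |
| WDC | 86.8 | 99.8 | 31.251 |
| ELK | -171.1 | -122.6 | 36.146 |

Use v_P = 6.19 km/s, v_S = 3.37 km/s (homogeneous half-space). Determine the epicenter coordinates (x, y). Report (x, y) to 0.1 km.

Distance from S−P lag: d = Δt · v_P v_S / (v_P − v_S) = Δt · (6.19·3.37)/(6.19−3.37) ≈ 7.3973·Δt.
So d_DUG = 249.69, d_WDC = 231.17, d_ELK = 267.38 km.
Circle about each station: (x − 64.1)² + (y + 0.4)² = 249.69²; (x − 86.8)² + (y − 99.8)² = 231.17²; (x + 171.1)² + (y + 122.6)² = 267.38².
Subtracting the DUG equation from the WDC and ELK equations removes the quadratic terms:
45.4 x + 200.4 y = 22290.84
-470.4 x − 244.4 y = 31050.03
Solving the 2×2 system: x ≈ -140.3, y ≈ 143.0 km.
Check against DUG (with the unrounded x, y): √((x − 64.1)²+(y + 0.4)²) = 249.71 ≈ 249.69 km. ✓

x ≈ -140.3 km, y ≈ 143.0 km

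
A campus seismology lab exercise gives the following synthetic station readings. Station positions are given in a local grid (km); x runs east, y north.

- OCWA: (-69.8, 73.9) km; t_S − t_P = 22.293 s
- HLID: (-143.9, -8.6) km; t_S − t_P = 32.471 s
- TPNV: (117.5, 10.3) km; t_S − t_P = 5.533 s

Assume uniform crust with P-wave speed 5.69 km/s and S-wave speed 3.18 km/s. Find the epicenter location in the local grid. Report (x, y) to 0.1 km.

Distance from S−P lag: d = Δt · v_P v_S / (v_P − v_S) = Δt · (5.69·3.18)/(5.69−3.18) ≈ 7.2088·Δt.
So d_OCWA = 160.71, d_HLID = 234.08, d_TPNV = 39.89 km.
Circle about each station: (x + 69.8)² + (y − 73.9)² = 160.71²; (x + 143.9)² + (y + 8.6)² = 234.08²; (x − 117.5)² + (y − 10.3)² = 39.89².
Subtracting the OCWA equation from the HLID and TPNV equations removes the quadratic terms:
-148.2 x − 165.0 y = -18517.82
374.6 x − 127.2 y = 27815.58
Solving the 2×2 system: x ≈ 86.1, y ≈ 34.9 km.

x ≈ 86.1 km, y ≈ 34.9 km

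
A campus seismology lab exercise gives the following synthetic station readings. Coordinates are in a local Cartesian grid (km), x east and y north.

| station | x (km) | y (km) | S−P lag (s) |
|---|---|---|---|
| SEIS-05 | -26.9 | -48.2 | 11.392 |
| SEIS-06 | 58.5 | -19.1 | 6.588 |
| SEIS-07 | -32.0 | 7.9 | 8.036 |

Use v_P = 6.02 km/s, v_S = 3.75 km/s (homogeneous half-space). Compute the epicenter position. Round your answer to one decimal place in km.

Distance from S−P lag: d = Δt · v_P v_S / (v_P − v_S) = Δt · (6.02·3.75)/(6.02−3.75) ≈ 9.9449·Δt.
So d_SEIS-05 = 113.29, d_SEIS-06 = 65.52, d_SEIS-07 = 79.92 km.
Circle about each station: (x + 26.9)² + (y + 48.2)² = 113.29²; (x − 58.5)² + (y + 19.1)² = 65.52²; (x + 32.0)² + (y − 7.9)² = 79.92².
Subtracting the SEIS-05 equation from the SEIS-06 and SEIS-07 equations removes the quadratic terms:
170.8 x + 58.2 y = 9281.96
-10.2 x + 112.2 y = 4486.98
Solving the 2×2 system: x ≈ 39.5, y ≈ 43.6 km.
Check against SEIS-05 (with the unrounded x, y): √((x + 26.9)²+(y + 48.2)²) = 113.28 ≈ 113.29 km. ✓

x ≈ 39.5 km, y ≈ 43.6 km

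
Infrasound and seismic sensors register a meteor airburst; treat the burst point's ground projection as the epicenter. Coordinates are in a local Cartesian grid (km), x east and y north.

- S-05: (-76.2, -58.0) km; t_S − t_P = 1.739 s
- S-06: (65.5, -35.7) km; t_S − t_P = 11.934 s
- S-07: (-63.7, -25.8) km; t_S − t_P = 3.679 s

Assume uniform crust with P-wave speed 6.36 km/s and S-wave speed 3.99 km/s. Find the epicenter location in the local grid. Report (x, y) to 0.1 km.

(-58.9, -64.9)

Distance from S−P lag: d = Δt · v_P v_S / (v_P − v_S) = Δt · (6.36·3.99)/(6.36−3.99) ≈ 10.7073·Δt.
So d_S-05 = 18.62, d_S-06 = 127.78, d_S-07 = 39.39 km.
Circle about each station: (x + 76.2)² + (y + 58.0)² = 18.62²; (x − 65.5)² + (y + 35.7)² = 127.78²; (x + 63.7)² + (y + 25.8)² = 39.39².
Subtracting the S-05 equation from the S-06 and S-07 equations removes the quadratic terms:
283.4 x + 44.6 y = -19586.72
25.0 x + 64.4 y = -5651.98
Solving the 2×2 system: x ≈ -58.9, y ≈ -64.9 km.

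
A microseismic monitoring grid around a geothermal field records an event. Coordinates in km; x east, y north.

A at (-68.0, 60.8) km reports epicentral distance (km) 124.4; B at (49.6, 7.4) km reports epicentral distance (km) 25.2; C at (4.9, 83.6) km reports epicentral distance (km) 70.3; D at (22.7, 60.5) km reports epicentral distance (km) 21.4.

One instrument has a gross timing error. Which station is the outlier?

D

Solve using three stations at a time. Using A, B, C (subtract circle equations pairwise → linear system) gives (x, y) ≈ (53.1, 32.4).
Distances from that point to each station vs reported:
  A: calculated 124.4 vs reported 124.4 → residual 0.0 km
  B: calculated 25.3 vs reported 25.2 → residual 0.1 km
  C: calculated 70.3 vs reported 70.3 → residual 0.0 km
  D: calculated 41.4 vs reported 21.4 → residual 20.0 km
A, B, C are mutually consistent (residuals ≈ 0); D is off by 20.0 km.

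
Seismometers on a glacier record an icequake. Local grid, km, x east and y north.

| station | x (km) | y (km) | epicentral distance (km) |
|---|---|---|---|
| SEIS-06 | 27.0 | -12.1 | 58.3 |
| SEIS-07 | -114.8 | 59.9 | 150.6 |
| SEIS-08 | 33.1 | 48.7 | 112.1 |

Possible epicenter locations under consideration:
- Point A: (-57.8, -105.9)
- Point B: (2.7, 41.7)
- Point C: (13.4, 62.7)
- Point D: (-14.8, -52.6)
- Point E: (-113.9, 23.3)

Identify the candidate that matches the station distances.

For each candidate, compare |candidate − station| to the reported distance:
Point A: residuals SEIS-06 68.1, SEIS-07 24.7, SEIS-08 67.2 → max 68.1 km
Point B: residuals SEIS-06 0.7, SEIS-07 31.7, SEIS-08 80.9 → max 80.9 km
Point C: residuals SEIS-06 17.7, SEIS-07 22.4, SEIS-08 87.9 → max 87.9 km
Point D: residuals SEIS-06 0.1, SEIS-07 0.1, SEIS-08 0.0 → max 0.1 km
Point E: residuals SEIS-06 87.0, SEIS-07 114.0, SEIS-08 37.1 → max 114.0 km
Only Point D has all residuals ≈ 0.

Point D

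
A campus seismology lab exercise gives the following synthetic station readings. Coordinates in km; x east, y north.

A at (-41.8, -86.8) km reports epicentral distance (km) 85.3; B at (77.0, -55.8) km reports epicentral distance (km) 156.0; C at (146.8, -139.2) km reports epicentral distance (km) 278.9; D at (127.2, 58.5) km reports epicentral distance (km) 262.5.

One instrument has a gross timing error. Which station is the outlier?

Solve using three stations at a time. Using A, C, D (subtract circle equations pairwise → linear system) gives (x, y) ≈ (-114.9, -42.9).
Distances from that point to each station vs reported:
  A: calculated 85.3 vs reported 85.3 → residual 0.0 km
  B: calculated 192.4 vs reported 156.0 → residual 36.4 km
  C: calculated 278.9 vs reported 278.9 → residual 0.0 km
  D: calculated 262.5 vs reported 262.5 → residual 0.0 km
A, C, D are mutually consistent (residuals ≈ 0); B is off by 36.4 km.

B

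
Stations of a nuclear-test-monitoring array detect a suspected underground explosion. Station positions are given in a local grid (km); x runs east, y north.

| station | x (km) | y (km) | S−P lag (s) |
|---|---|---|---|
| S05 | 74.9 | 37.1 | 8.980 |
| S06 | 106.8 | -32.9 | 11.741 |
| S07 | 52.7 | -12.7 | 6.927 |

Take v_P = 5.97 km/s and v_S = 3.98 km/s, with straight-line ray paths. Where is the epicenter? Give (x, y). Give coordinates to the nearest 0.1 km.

Distance from S−P lag: d = Δt · v_P v_S / (v_P − v_S) = Δt · (5.97·3.98)/(5.97−3.98) ≈ 11.9400·Δt.
So d_S05 = 107.22, d_S06 = 140.19, d_S07 = 82.71 km.
Circle about each station: (x − 74.9)² + (y − 37.1)² = 107.22²; (x − 106.8)² + (y + 32.9)² = 140.19²; (x − 52.7)² + (y + 12.7)² = 82.71².
Subtracting the S05 equation from the S06 and S07 equations removes the quadratic terms:
63.8 x − 140.0 y = -2654.88
-44.4 x − 99.6 y = 607.34
Solving the 2×2 system: x ≈ -27.8, y ≈ 6.3 km.

-27.8 km east, 6.3 km north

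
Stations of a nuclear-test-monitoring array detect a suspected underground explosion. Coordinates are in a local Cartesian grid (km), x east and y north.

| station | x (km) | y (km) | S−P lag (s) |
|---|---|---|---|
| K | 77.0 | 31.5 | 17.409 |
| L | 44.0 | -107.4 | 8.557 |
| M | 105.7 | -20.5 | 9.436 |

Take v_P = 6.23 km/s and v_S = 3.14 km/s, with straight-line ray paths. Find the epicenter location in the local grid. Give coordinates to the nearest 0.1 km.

Distance from S−P lag: d = Δt · v_P v_S / (v_P − v_S) = Δt · (6.23·3.14)/(6.23−3.14) ≈ 6.3308·Δt.
So d_K = 110.21, d_L = 54.17, d_M = 59.74 km.
Circle about each station: (x − 77.0)² + (y − 31.5)² = 110.21²; (x − 44.0)² + (y + 107.4)² = 54.17²; (x − 105.7)² + (y + 20.5)² = 59.74².
Subtracting the K equation from the L and M equations removes the quadratic terms:
-66.0 x − 277.8 y = 15761.37
57.4 x − 104.0 y = 13248.87
Solving the 2×2 system: x ≈ 89.5, y ≈ -78.0 km.
Check against K (with the unrounded x, y): √((x − 77.0)²+(y − 31.5)²) = 110.21 ≈ 110.21 km. ✓

x ≈ 89.5 km, y ≈ -78.0 km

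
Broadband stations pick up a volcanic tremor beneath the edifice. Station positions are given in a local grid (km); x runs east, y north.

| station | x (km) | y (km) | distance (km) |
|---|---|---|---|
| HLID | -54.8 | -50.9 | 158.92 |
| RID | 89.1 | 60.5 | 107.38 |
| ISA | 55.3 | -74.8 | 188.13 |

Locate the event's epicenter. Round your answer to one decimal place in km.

Circle about each station: (x + 54.8)² + (y + 50.9)² = 158.92²; (x − 89.1)² + (y − 60.5)² = 107.38²; (x − 55.3)² + (y + 74.8)² = 188.13².
Subtracting pairs of circle equations eliminates x²+y² and gives linear equations (the radical axes):
287.8 x + 222.8 y = 19730.31
220.2 x − 47.8 y = -7078.05
Solving the 2×2 system: x ≈ -10.1, y ≈ 101.6 km.
Check against HLID (with the unrounded x, y): √((x + 54.8)²+(y + 50.9)²) = 158.91 ≈ 158.92 km. ✓

x ≈ -10.1 km, y ≈ 101.6 km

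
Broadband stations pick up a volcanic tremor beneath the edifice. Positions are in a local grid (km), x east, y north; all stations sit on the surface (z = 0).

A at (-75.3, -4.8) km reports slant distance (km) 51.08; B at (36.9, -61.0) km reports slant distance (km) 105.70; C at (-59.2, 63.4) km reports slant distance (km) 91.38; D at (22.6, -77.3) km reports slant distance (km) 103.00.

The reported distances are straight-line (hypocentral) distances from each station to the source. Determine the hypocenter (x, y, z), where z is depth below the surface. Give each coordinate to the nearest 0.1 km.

(-49.4, -17.0, 42.3)

Each station gives a sphere (x−x_i)² + (y−y_i)² + z² = d_i² (stations at z=0).
Subtracting the A sphere from B and C: z² cancels, leaving linear equations in x and y:
224.4 x − 112.4 y = -9173.84
32.2 x + 136.4 y = -3910.07
Solving: x ≈ -49.399, y ≈ -17.005 km (keep extra digits for the depth step; rounded: -49.4, -17.0).
Then from the A sphere: z² = 51.08² − (x + 75.3)² − (y + 4.8)² with x = -49.399, y = -17.005, so z ≈ 42.301 ≈ 42.3 km.
Check against D (with the unrounded solution): distance 103.00 ≈ 103.00 km. ✓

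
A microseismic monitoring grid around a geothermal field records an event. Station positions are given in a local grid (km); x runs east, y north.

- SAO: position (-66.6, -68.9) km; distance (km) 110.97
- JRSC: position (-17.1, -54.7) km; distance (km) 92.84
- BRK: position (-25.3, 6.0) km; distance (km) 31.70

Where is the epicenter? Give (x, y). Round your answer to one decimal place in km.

x ≈ -32.8 km, y ≈ 36.8 km

Circle about each station: (x + 66.6)² + (y + 68.9)² = 110.97²; (x + 17.1)² + (y + 54.7)² = 92.84²; (x + 25.3)² + (y − 6.0)² = 31.70².
Subtracting the SAO equation from the JRSC and BRK equations removes the quadratic terms:
99.0 x + 28.4 y = -2203.19
82.6 x + 149.8 y = 2802.77
Solving the 2×2 system: x ≈ -32.8, y ≈ 36.8 km.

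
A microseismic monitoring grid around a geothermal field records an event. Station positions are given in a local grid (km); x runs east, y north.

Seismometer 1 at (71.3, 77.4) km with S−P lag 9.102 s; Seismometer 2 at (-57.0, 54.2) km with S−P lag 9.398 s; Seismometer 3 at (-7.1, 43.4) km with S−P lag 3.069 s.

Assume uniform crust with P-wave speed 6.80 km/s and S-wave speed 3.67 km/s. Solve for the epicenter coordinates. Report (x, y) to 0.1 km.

(14.6, 32.1)

Distance from S−P lag: d = Δt · v_P v_S / (v_P − v_S) = Δt · (6.80·3.67)/(6.80−3.67) ≈ 7.9732·Δt.
So d_Seismometer 1 = 72.57, d_Seismometer 2 = 74.93, d_Seismometer 3 = 24.47 km.
Circle about each station: (x − 71.3)² + (y − 77.4)² = 72.57²; (x + 57.0)² + (y − 54.2)² = 74.93²; (x + 7.1)² + (y − 43.4)² = 24.47².
Subtracting pairs of circle equations eliminates x²+y² and gives linear equations (the radical axes):
-256.6 x − 46.4 y = -5235.91
-156.8 x − 68.0 y = -4472.86
Solving the 2×2 system: x ≈ 14.6, y ≈ 32.1 km.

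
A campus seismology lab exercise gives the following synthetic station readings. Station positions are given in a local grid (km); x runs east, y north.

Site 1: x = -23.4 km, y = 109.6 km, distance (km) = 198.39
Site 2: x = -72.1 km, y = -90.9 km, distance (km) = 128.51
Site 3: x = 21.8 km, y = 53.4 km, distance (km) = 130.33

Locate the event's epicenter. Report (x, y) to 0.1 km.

Circle about each station: (x + 23.4)² + (y − 109.6)² = 198.39²; (x + 72.1)² + (y + 90.9)² = 128.51²; (x − 21.8)² + (y − 53.4)² = 130.33².
Subtracting the Site 1 equation from the Site 2 and Site 3 equations removes the quadratic terms:
-97.4 x − 401.0 y = 23745.27
90.4 x − 112.4 y = 13139.76
Solving the 2×2 system: x ≈ 55.1, y ≈ -72.6 km.
Check against Site 1 (with the unrounded x, y): √((x + 23.4)²+(y − 109.6)²) = 198.38 ≈ 198.39 km. ✓

55.1 km east, -72.6 km north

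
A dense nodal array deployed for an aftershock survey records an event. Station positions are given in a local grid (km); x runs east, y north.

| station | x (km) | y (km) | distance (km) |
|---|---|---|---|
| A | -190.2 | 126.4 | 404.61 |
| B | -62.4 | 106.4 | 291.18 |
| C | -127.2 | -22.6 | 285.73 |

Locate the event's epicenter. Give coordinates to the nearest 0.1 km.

149.7 km east, -93.1 km north

Circle about each station: (x + 190.2)² + (y − 126.4)² = 404.61²; (x + 62.4)² + (y − 106.4)² = 291.18²; (x + 127.2)² + (y + 22.6)² = 285.73².
Subtracting the A equation from the B and C equations removes the quadratic terms:
255.6 x − 40.0 y = 41985.18
126.0 x − 298.0 y = 46605.22
Solving the 2×2 system: x ≈ 149.7, y ≈ -93.1 km.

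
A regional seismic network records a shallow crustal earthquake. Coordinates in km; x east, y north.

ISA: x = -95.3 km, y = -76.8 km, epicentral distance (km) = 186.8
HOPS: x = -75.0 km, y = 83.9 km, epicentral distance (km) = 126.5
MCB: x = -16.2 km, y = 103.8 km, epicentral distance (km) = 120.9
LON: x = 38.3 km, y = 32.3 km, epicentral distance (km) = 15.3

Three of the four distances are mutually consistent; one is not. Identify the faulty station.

Solve using three stations at a time. Using ISA, HOPS, LON (subtract circle equations pairwise → linear system) gives (x, y) ≈ (45.6, 45.8).
Distances from that point to each station vs reported:
  ISA: calculated 186.8 vs reported 186.8 → residual 0.0 km
  HOPS: calculated 126.5 vs reported 126.5 → residual 0.0 km
  MCB: calculated 84.8 vs reported 120.9 → residual 36.1 km
  LON: calculated 15.4 vs reported 15.3 → residual 0.1 km
ISA, HOPS, LON are mutually consistent (residuals ≈ 0); MCB is off by 36.1 km.

MCB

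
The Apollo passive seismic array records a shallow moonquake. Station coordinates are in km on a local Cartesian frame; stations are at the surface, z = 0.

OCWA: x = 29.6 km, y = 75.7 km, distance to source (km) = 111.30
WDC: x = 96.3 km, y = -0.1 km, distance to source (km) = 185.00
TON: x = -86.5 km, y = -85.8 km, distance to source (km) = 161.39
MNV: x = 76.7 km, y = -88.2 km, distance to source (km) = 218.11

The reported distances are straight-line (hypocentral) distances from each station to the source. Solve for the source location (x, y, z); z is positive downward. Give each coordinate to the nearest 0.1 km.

(-68.6, 66.1, 51.5)

Each station gives a sphere (x−x_i)² + (y−y_i)² + z² = d_i² (stations at z=0).
Subtracting the OCWA sphere from WDC and TON: z² cancels, leaving linear equations in x and y:
133.4 x − 151.6 y = -19170.26
-232.2 x − 323.0 y = -5421.80
Solving: x ≈ -68.592, y ≈ 66.096 km (keep extra digits for the depth step; rounded: -68.6, 66.1).
Then from the OCWA sphere: z² = 111.30² − (x − 29.6)² − (y − 75.7)² with x = -68.592, y = 66.096, so z ≈ 51.515 ≈ 51.5 km.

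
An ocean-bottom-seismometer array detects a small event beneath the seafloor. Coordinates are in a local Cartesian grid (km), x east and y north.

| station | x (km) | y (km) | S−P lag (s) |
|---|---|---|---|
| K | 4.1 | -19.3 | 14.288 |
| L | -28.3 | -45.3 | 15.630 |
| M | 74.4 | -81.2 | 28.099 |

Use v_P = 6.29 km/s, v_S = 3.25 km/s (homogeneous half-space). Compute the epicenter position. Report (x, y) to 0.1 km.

Distance from S−P lag: d = Δt · v_P v_S / (v_P − v_S) = Δt · (6.29·3.25)/(6.29−3.25) ≈ 6.7245·Δt.
So d_K = 96.08, d_L = 105.10, d_M = 188.95 km.
Circle about each station: (x − 4.1)² + (y + 19.3)² = 96.08²; (x + 28.3)² + (y + 45.3)² = 105.10²; (x − 74.4)² + (y + 81.2)² = 188.95².
Subtracting the K equation from the L and M equations removes the quadratic terms:
-64.8 x − 52.0 y = 649.04
140.6 x − 123.8 y = -14731.24
Solving the 2×2 system: x ≈ -55.2, y ≈ 56.3 km.

(-55.2, 56.3)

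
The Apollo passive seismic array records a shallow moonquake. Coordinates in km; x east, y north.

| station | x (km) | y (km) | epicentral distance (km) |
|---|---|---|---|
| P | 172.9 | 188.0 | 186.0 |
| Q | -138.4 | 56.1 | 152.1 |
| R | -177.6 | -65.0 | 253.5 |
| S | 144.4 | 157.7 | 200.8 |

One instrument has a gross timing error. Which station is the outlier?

S

Solve using three stations at a time. Using P, Q, R (subtract circle equations pairwise → linear system) gives (x, y) ≈ (2.5, 113.4).
Distances from that point to each station vs reported:
  P: calculated 186.0 vs reported 186.0 → residual 0.0 km
  Q: calculated 152.1 vs reported 152.1 → residual 0.0 km
  R: calculated 253.5 vs reported 253.5 → residual 0.0 km
  S: calculated 148.6 vs reported 200.8 → residual 52.2 km
P, Q, R are mutually consistent (residuals ≈ 0); S is off by 52.2 km.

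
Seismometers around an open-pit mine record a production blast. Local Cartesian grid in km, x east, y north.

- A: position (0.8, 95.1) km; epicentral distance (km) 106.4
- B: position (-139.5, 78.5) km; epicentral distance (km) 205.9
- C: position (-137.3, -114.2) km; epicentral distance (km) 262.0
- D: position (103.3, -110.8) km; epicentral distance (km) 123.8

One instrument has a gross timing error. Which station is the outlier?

C

Solve using three stations at a time. Using A, B, D (subtract circle equations pairwise → linear system) gives (x, y) ≈ (51.5, 1.6).
Distances from that point to each station vs reported:
  A: calculated 106.4 vs reported 106.4 → residual 0.0 km
  B: calculated 205.9 vs reported 205.9 → residual 0.0 km
  C: calculated 221.5 vs reported 262.0 → residual 40.5 km
  D: calculated 123.8 vs reported 123.8 → residual 0.0 km
A, B, D are mutually consistent (residuals ≈ 0); C is off by 40.5 km.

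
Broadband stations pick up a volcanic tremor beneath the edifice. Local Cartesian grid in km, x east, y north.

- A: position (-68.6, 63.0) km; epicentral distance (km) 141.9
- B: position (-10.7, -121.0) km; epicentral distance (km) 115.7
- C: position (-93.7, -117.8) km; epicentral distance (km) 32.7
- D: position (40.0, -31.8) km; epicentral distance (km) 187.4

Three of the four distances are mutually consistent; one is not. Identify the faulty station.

A

Solve using three stations at a time. Using B, C, D (subtract circle equations pairwise → linear system) gives (x, y) ≈ (-126.3, -118.1).
Distances from that point to each station vs reported:
  A: calculated 190.1 vs reported 141.9 → residual 48.2 km
  B: calculated 115.7 vs reported 115.7 → residual 0.0 km
  C: calculated 32.7 vs reported 32.7 → residual 0.0 km
  D: calculated 187.4 vs reported 187.4 → residual 0.0 km
B, C, D are mutually consistent (residuals ≈ 0); A is off by 48.2 km.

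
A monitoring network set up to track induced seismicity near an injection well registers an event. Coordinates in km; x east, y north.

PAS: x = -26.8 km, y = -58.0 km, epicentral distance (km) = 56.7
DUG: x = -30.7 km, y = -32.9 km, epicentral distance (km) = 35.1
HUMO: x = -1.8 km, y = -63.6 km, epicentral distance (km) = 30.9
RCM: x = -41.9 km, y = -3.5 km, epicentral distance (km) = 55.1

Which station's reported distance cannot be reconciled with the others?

Solve using three stations at a time. Using DUG, HUMO, RCM (subtract circle equations pairwise → linear system) gives (x, y) ≈ (4.3, -33.4).
Distances from that point to each station vs reported:
  PAS: calculated 39.7 vs reported 56.7 → residual 17.0 km
  DUG: calculated 35.0 vs reported 35.1 → residual 0.1 km
  HUMO: calculated 30.8 vs reported 30.9 → residual 0.1 km
  RCM: calculated 55.0 vs reported 55.1 → residual 0.1 km
DUG, HUMO, RCM are mutually consistent (residuals ≈ 0); PAS is off by 17.0 km.

PAS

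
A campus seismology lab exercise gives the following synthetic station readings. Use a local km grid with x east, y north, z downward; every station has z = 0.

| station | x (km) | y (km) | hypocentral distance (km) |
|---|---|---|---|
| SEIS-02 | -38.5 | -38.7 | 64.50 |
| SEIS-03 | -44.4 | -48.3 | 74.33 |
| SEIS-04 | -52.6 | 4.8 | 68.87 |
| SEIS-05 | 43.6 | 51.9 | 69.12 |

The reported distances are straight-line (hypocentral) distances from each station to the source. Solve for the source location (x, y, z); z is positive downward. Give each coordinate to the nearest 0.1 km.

(11.7, -5.1, 22.6)

Each station gives a sphere (x−x_i)² + (y−y_i)² + z² = d_i² (stations at z=0).
Subtracting the SEIS-02 sphere from SEIS-03 and SEIS-04: z² cancels, leaving linear equations in x and y:
-11.8 x − 19.2 y = -40.39
-28.2 x + 87.0 y = -772.97
Solving: x ≈ 11.706, y ≈ -5.090 km (keep extra digits for the depth step; rounded: 11.7, -5.1).
Then from the SEIS-02 sphere: z² = 64.50² − (x + 38.5)² − (y + 38.7)² with x = 11.706, y = -5.090, so z ≈ 22.583 ≈ 22.6 km.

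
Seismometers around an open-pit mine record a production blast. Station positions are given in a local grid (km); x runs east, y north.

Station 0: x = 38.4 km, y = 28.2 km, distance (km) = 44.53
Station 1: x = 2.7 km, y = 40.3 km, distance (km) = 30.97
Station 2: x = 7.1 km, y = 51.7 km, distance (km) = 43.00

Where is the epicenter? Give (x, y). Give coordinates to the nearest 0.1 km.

(-2.1, 9.7)

Circle about each station: (x − 38.4)² + (y − 28.2)² = 44.53²; (x − 2.7)² + (y − 40.3)² = 30.97²; (x − 7.1)² + (y − 51.7)² = 43.00².
Subtracting the Station 0 equation from the Station 1 and Station 2 equations removes the quadratic terms:
-71.4 x + 24.2 y = 385.36
-62.6 x + 47.0 y = 587.42
Solving the 2×2 system: x ≈ -2.1, y ≈ 9.7 km.
Check against Station 0 (with the unrounded x, y): √((x − 38.4)²+(y − 28.2)²) = 44.55 ≈ 44.53 km. ✓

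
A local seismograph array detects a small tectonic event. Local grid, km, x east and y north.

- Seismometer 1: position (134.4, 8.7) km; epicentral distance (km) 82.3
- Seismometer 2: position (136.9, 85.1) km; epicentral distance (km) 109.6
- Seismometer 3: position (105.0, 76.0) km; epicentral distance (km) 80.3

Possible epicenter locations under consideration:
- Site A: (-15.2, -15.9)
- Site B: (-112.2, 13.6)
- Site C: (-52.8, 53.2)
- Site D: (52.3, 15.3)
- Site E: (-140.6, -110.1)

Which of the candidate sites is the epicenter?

For each candidate, compare |candidate − station| to the reported distance:
Site A: residuals Seismometer 1 69.3, Seismometer 2 73.0, Seismometer 3 71.0 → max 73.0 km
Site B: residuals Seismometer 1 164.3, Seismometer 2 149.6, Seismometer 3 145.7 → max 164.3 km
Site C: residuals Seismometer 1 110.1, Seismometer 2 82.8, Seismometer 3 79.1 → max 110.1 km
Site D: residuals Seismometer 1 0.1, Seismometer 2 0.1, Seismometer 3 0.1 → max 0.1 km
Site E: residuals Seismometer 1 217.3, Seismometer 2 229.7, Seismometer 3 227.8 → max 229.7 km
Only Site D has all residuals ≈ 0.

Site D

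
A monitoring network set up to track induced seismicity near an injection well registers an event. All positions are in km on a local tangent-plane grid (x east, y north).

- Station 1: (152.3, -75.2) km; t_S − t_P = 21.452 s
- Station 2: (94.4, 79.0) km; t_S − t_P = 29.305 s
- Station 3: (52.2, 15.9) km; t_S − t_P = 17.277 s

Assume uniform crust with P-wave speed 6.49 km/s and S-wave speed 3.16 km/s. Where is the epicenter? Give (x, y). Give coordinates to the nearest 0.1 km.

20.6 km east, -85.7 km north

Distance from S−P lag: d = Δt · v_P v_S / (v_P − v_S) = Δt · (6.49·3.16)/(6.49−3.16) ≈ 6.1587·Δt.
So d_Station 1 = 132.12, d_Station 2 = 180.48, d_Station 3 = 106.40 km.
Circle about each station: (x − 152.3)² + (y + 75.2)² = 132.12²; (x − 94.4)² + (y − 79.0)² = 180.48²; (x − 52.2)² + (y − 15.9)² = 106.40².
Subtracting pairs of circle equations eliminates x²+y² and gives linear equations (the radical axes):
-115.8 x + 308.4 y = -28815.31
-200.2 x + 182.2 y = -19737.95
Solving the 2×2 system: x ≈ 20.6, y ≈ -85.7 km.
Check against Station 1 (with the unrounded x, y): √((x − 152.3)²+(y + 75.2)²) = 132.12 ≈ 132.12 km. ✓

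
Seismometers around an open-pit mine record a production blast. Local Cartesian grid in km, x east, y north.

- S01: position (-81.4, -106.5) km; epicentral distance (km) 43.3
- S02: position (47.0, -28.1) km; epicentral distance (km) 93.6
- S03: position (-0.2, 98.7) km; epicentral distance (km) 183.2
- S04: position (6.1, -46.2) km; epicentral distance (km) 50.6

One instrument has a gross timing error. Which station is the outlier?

Solve using three stations at a time. Using S02, S03, S04 (subtract circle equations pairwise → linear system) gives (x, y) ≈ (-29.3, -82.1).
Distances from that point to each station vs reported:
  S01: calculated 57.5 vs reported 43.3 → residual 14.2 km
  S02: calculated 93.5 vs reported 93.6 → residual 0.1 km
  S03: calculated 183.2 vs reported 183.2 → residual 0.0 km
  S04: calculated 50.5 vs reported 50.6 → residual 0.1 km
S02, S03, S04 are mutually consistent (residuals ≈ 0); S01 is off by 14.2 km.

S01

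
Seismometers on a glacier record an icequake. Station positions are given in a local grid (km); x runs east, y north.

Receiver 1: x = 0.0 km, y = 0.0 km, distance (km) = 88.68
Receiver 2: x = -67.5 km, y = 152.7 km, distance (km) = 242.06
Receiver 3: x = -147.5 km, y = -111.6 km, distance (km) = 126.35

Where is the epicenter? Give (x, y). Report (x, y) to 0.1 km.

Circle about each station: x² + y² = 88.68²; (x + 67.5)² + (y − 152.7)² = 242.06²; (x + 147.5)² + (y + 111.6)² = 126.35².
Subtracting pairs of circle equations eliminates x²+y² and gives linear equations (the radical axes):
-135.0 x + 305.4 y = -22855.36
-295.0 x − 223.2 y = 26110.63
Solving the 2×2 system: x ≈ -23.9, y ≈ -85.4 km.

-23.9 km east, -85.4 km north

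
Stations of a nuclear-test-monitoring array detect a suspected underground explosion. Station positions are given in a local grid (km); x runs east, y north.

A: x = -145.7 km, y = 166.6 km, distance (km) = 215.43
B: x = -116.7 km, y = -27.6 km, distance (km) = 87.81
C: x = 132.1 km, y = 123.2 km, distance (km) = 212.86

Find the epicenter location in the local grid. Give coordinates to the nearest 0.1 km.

-29.8 km east, -15.0 km north

Circle about each station: (x + 145.7)² + (y − 166.6)² = 215.43²; (x + 116.7)² + (y + 27.6)² = 87.81²; (x − 132.1)² + (y − 123.2)² = 212.86².
Subtracting pairs of circle equations eliminates x²+y² and gives linear equations (the radical axes):
58.0 x − 388.4 y = 4096.09
555.6 x − 86.8 y = -15254.69
Solving the 2×2 system: x ≈ -29.8, y ≈ -15.0 km.
Check against A (with the unrounded x, y): √((x + 145.7)²+(y − 166.6)²) = 215.43 ≈ 215.43 km. ✓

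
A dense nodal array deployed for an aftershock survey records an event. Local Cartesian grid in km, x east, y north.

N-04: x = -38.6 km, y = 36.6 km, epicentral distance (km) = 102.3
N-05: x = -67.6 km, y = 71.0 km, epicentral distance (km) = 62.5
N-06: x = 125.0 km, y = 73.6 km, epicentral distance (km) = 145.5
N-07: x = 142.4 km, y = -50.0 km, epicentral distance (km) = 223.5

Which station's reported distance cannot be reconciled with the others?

Solve using three stations at a time. Using N-05, N-06, N-07 (subtract circle equations pairwise → linear system) gives (x, y) ≈ (-16.6, 107.1).
Distances from that point to each station vs reported:
  N-04: calculated 73.8 vs reported 102.3 → residual 28.5 km
  N-05: calculated 62.5 vs reported 62.5 → residual 0.0 km
  N-06: calculated 145.5 vs reported 145.5 → residual 0.0 km
  N-07: calculated 223.5 vs reported 223.5 → residual 0.0 km
N-05, N-06, N-07 are mutually consistent (residuals ≈ 0); N-04 is off by 28.5 km.

N-04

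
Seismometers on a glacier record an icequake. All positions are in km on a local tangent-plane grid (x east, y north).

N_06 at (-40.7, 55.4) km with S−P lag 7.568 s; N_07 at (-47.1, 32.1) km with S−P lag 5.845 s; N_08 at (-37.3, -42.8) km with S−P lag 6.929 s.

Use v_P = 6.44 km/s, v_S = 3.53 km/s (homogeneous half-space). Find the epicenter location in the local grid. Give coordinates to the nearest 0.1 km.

Distance from S−P lag: d = Δt · v_P v_S / (v_P − v_S) = Δt · (6.44·3.53)/(6.44−3.53) ≈ 7.8121·Δt.
So d_N_06 = 59.12, d_N_07 = 45.66, d_N_08 = 54.13 km.
Circle about each station: (x + 40.7)² + (y − 55.4)² = 59.12²; (x + 47.1)² + (y − 32.1)² = 45.66²; (x + 37.3)² + (y + 42.8)² = 54.13².
Subtracting the N_06 equation from the N_07 and N_08 equations removes the quadratic terms:
-12.8 x − 46.6 y = -66.49
6.8 x − 196.4 y = -937.40
Solving the 2×2 system: x ≈ -10.8, y ≈ 4.4 km.

-10.8 km east, 4.4 km north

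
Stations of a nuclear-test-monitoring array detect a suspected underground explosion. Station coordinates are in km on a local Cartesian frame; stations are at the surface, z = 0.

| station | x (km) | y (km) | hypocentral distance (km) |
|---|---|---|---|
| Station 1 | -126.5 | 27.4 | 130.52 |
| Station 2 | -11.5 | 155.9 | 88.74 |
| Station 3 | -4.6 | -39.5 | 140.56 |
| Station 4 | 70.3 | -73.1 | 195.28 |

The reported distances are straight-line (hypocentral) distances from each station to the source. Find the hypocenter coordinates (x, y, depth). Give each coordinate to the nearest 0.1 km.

Each station gives a sphere (x−x_i)² + (y−y_i)² + z² = d_i² (stations at z=0).
Subtracting the Station 1 sphere from Station 2 and Station 3: z² cancels, leaving linear equations in x and y:
230.0 x + 257.0 y = 16844.73
243.8 x − 133.8 y = -17893.24
Solving: x ≈ -25.096, y ≈ 88.003 km (keep extra digits for the depth step; rounded: -25.1, 88.0).
Then from the Station 1 sphere: z² = 130.52² − (x + 126.5)² − (y − 27.4)² with x = -25.096, y = 88.003, so z ≈ 55.498 ≈ 55.5 km.

x ≈ -25.1 km, y ≈ 88.0 km, depth ≈ 55.5 km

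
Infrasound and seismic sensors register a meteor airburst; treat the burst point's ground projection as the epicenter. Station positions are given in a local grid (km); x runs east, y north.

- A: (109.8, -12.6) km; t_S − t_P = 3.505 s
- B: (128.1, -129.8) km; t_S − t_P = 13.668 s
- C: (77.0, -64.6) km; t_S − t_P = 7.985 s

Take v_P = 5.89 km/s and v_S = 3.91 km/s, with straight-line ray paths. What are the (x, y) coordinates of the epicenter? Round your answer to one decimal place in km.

Distance from S−P lag: d = Δt · v_P v_S / (v_P − v_S) = Δt · (5.89·3.91)/(5.89−3.91) ≈ 11.6313·Δt.
So d_A = 40.77, d_B = 158.98, d_C = 92.88 km.
Circle about each station: (x − 109.8)² + (y + 12.6)² = 40.77²; (x − 128.1)² + (y + 129.8)² = 158.98²; (x − 77.0)² + (y + 64.6)² = 92.88².
Subtracting the A equation from the B and C equations removes the quadratic terms:
36.6 x − 234.4 y = -2569.60
-65.6 x − 104.0 y = -9077.14
Solving the 2×2 system: x ≈ 97.0, y ≈ 26.1 km.

(97.0, 26.1)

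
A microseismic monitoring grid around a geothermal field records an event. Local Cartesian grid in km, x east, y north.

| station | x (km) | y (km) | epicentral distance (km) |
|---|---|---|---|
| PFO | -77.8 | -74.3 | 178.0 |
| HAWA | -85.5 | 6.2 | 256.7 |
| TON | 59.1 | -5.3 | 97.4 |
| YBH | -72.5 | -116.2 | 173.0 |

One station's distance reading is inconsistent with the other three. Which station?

Solve using three stations at a time. Using PFO, TON, YBH (subtract circle equations pairwise → linear system) gives (x, y) ≈ (99.1, -94.1).
Distances from that point to each station vs reported:
  PFO: calculated 178.0 vs reported 178.0 → residual 0.0 km
  HAWA: calculated 210.1 vs reported 256.7 → residual 46.6 km
  TON: calculated 97.4 vs reported 97.4 → residual 0.0 km
  YBH: calculated 173.0 vs reported 173.0 → residual 0.0 km
PFO, TON, YBH are mutually consistent (residuals ≈ 0); HAWA is off by 46.6 km.

HAWA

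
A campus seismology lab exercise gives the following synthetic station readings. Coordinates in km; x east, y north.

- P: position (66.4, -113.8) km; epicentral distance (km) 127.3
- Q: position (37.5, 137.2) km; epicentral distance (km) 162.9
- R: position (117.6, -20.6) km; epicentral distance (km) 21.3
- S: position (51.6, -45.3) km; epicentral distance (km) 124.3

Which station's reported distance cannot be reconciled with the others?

Solve using three stations at a time. Using P, Q, R (subtract circle equations pairwise → linear system) gives (x, y) ≈ (124.5, -0.5).
Distances from that point to each station vs reported:
  P: calculated 127.3 vs reported 127.3 → residual 0.0 km
  Q: calculated 162.9 vs reported 162.9 → residual 0.0 km
  R: calculated 21.2 vs reported 21.3 → residual 0.1 km
  S: calculated 85.5 vs reported 124.3 → residual 38.8 km
P, Q, R are mutually consistent (residuals ≈ 0); S is off by 38.8 km.

S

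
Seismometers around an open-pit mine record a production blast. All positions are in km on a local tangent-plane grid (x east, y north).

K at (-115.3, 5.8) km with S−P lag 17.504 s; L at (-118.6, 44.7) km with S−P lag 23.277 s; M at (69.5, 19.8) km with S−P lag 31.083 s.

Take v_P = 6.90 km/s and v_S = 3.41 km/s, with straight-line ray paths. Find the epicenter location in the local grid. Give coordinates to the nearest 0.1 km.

(-94.7, -110.4)

Distance from S−P lag: d = Δt · v_P v_S / (v_P − v_S) = Δt · (6.90·3.41)/(6.90−3.41) ≈ 6.7418·Δt.
So d_K = 118.01, d_L = 156.93, d_M = 209.56 km.
Circle about each station: (x + 115.3)² + (y − 5.8)² = 118.01²; (x + 118.6)² + (y − 44.7)² = 156.93²; (x − 69.5)² + (y − 19.8)² = 209.56².
Subtracting the K equation from the L and M equations removes the quadratic terms:
-6.6 x + 77.8 y = -7964.34
369.6 x + 28.0 y = -38094.47
Solving the 2×2 system: x ≈ -94.7, y ≈ -110.4 km.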